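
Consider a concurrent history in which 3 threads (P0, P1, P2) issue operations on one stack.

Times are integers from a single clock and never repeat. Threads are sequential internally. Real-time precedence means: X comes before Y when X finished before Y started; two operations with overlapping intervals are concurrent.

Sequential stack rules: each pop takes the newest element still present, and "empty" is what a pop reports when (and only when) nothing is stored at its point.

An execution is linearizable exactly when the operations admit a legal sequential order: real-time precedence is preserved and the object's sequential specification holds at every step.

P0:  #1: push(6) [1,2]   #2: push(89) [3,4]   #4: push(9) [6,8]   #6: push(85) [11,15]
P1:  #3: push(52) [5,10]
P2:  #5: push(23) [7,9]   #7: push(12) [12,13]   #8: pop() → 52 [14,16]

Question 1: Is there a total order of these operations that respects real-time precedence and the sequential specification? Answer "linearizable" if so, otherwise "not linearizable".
cut after 15 events: linearizable; cut after 16 events (#8 responds, time 16): not linearizable
18 orders of the 8 completed stack ops respect real time; none is legal
sample order #1, #2, #3, #4, #5, #6, #7, #8 stalls at step 8 — #8 pop() → 52 has no legal effect
sample order #1, #2, #3, #4, #5, #7, #6, #8 stalls at step 8 — #8 pop() → 52 has no legal effect

not linearizable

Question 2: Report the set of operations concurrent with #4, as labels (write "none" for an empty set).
Answer: #3, #5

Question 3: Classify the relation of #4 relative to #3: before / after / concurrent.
Answer: concurrent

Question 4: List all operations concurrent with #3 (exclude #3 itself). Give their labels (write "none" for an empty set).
Answer: #4, #5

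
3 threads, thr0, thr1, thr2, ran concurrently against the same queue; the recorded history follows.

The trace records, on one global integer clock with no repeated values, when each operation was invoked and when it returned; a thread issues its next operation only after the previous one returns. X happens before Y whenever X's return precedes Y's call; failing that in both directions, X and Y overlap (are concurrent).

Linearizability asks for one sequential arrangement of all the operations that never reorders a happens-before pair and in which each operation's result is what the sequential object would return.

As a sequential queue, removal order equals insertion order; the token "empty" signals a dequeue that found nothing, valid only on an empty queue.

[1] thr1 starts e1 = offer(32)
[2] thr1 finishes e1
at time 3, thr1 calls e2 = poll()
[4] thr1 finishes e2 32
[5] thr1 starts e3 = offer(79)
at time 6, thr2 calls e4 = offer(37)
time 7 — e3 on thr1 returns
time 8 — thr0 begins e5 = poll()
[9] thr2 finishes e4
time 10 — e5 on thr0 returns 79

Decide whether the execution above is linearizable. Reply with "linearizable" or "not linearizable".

linearizable

witness order: e1, e2, e3, e4, e5
1. e1 offer(32), leaving queue <32>
2. e2 poll() → 32, leaving queue <>
3. e3 offer(79), leaving queue <79>
4. e4 offer(37), leaving queue <79,37>
5. e5 poll() → 79, leaving queue <37>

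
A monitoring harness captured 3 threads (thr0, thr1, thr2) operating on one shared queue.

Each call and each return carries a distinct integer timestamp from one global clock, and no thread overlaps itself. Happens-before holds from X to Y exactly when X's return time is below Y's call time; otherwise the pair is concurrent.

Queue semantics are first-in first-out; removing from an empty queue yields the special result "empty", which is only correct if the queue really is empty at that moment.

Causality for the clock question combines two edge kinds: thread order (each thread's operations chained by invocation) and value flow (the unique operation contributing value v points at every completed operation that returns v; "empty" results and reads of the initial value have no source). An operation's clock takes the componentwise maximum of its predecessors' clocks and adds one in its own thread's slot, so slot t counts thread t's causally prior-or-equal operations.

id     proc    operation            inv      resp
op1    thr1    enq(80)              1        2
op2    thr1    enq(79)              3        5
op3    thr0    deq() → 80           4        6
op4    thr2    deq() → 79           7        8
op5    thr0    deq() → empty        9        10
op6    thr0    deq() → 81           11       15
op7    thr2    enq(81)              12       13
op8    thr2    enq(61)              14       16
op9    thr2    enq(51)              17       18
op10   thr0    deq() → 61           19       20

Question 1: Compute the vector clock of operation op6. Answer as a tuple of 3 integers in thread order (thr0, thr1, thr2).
Answer: (3, 2, 2)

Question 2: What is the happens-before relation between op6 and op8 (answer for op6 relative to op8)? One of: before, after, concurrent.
Answer: concurrent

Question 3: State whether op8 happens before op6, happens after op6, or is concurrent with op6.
Answer: concurrent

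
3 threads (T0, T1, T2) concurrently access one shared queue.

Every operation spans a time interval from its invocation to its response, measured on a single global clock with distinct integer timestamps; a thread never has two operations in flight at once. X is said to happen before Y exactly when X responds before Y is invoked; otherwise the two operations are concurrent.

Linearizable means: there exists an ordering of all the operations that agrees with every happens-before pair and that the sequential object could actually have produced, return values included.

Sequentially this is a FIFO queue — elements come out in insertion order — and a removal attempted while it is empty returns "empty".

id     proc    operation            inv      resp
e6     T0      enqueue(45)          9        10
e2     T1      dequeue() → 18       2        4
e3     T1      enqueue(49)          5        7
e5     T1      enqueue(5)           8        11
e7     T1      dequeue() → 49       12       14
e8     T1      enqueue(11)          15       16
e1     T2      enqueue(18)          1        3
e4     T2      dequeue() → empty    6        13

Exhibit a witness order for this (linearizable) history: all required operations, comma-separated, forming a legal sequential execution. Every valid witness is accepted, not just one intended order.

step 1: e1 enqueue(18) — queue <18>
step 2: e2 dequeue() → 18 — queue <>
step 3: e4 dequeue() → empty — queue <>
step 4: e3 enqueue(49) — queue <49>
step 5: e5 enqueue(5) — queue <49,5>
step 6: e6 enqueue(45) — queue <49,5,45>
step 7: e7 dequeue() → 49 — queue <5,45>
step 8: e8 enqueue(11) — queue <5,45,11>

e1, e2, e4, e3, e5, e6, e7, e8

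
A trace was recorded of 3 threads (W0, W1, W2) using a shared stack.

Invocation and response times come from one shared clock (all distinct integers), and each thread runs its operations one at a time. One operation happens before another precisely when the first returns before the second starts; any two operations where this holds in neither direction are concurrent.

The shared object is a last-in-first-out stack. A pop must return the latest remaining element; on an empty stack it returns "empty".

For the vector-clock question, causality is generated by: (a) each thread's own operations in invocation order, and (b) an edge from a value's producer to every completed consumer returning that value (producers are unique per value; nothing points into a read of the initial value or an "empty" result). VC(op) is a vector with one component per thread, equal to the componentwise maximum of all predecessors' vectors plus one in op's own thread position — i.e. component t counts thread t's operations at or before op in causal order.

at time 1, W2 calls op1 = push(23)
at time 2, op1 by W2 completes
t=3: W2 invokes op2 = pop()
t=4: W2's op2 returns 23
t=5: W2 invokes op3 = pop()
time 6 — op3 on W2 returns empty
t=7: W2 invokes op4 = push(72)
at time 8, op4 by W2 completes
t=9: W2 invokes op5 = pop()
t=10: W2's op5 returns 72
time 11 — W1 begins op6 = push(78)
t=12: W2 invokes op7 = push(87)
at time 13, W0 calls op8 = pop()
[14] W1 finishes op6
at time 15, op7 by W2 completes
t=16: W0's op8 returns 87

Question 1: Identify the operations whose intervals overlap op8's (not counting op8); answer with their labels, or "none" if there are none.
Answer: op6, op7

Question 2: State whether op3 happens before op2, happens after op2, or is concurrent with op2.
Answer: after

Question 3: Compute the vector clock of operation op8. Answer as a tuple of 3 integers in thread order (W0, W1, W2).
Answer: (1, 0, 6)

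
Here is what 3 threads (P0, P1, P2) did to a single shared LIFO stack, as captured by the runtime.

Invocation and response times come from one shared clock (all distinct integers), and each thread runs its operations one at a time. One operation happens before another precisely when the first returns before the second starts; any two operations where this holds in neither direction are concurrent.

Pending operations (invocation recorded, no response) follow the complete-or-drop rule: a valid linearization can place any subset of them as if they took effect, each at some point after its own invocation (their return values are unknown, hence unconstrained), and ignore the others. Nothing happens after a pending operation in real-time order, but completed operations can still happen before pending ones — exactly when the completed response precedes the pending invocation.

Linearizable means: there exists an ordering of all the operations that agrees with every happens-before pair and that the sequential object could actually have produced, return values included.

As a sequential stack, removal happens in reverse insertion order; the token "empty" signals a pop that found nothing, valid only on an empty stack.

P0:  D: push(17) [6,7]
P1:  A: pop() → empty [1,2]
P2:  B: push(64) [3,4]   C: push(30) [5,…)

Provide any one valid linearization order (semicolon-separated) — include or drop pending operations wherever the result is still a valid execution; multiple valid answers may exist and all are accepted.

A; B; C; D

after step 1 (A pop() → empty): stack <>
after step 2 (B push(64)): stack <64>
after step 3 (C push(30) (pending, included)): stack <64,30>
after step 4 (D push(17)): stack <64,30,17>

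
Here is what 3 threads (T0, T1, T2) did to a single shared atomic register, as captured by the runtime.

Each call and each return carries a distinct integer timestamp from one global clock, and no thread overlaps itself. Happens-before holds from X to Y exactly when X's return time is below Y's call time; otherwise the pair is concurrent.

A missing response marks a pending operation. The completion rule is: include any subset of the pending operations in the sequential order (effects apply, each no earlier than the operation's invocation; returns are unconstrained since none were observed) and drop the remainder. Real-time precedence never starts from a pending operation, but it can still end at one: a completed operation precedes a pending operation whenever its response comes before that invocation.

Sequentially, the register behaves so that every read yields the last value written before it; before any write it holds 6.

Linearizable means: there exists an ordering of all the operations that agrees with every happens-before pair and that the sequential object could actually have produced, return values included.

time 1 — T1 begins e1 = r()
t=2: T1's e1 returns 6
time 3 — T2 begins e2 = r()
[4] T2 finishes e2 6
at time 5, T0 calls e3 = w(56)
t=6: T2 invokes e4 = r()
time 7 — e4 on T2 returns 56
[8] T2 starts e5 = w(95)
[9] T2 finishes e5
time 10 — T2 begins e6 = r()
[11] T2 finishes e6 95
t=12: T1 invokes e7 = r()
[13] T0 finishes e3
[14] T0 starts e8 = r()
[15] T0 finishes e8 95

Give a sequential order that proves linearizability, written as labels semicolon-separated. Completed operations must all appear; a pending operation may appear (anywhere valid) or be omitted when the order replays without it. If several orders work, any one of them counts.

e1; e2; e3; e4; e5; e6; e7; e8

after step 1 (e1 r() → 6): value 6
after step 2 (e2 r() → 6): value 6
after step 3 (e3 w(56)): value 56
after step 4 (e4 r() → 56): value 56
after step 5 (e5 w(95)): value 95
after step 6 (e6 r() → 95): value 95
after step 7 (e7 r() (pending, included)): value 95
after step 8 (e8 r() → 95): value 95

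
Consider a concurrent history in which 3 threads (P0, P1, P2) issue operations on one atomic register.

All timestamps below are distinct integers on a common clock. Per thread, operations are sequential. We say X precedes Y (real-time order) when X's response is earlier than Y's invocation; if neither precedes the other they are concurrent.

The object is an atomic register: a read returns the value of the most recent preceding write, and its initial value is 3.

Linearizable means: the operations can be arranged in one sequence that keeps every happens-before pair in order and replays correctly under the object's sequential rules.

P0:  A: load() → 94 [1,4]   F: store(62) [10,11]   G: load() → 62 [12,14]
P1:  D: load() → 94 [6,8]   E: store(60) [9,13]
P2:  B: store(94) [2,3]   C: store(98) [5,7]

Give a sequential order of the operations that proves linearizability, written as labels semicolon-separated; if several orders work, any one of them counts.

B; A; D; C; E; F; G

step 1: B store(94) — value 94
step 2: A load() → 94 — value 94
step 3: D load() → 94 — value 94
step 4: C store(98) — value 98
step 5: E store(60) — value 60
step 6: F store(62) — value 62
step 7: G load() → 62 — value 62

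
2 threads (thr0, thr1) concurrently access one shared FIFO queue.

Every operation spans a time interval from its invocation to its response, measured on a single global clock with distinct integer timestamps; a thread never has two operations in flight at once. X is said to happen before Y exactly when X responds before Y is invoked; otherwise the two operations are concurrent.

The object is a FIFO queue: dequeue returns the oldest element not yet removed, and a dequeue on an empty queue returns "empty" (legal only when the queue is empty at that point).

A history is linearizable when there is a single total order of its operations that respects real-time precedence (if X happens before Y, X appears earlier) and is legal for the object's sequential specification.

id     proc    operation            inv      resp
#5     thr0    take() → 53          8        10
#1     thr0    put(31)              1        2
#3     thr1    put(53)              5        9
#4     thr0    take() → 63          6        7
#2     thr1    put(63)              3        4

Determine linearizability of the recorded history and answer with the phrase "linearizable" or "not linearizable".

already the first 7 events (up to #4's response at time 7) admit no linearization; the first 6 still do
a single order respects real time; the 3 completed FIFO queue operations fail replay along it
including or dropping the 1 pending operation (#3) in any combination fails
take #1, #2, #4 (pending dropped): step 3 already fails, because #4 take() → 63 cannot occur there

not linearizable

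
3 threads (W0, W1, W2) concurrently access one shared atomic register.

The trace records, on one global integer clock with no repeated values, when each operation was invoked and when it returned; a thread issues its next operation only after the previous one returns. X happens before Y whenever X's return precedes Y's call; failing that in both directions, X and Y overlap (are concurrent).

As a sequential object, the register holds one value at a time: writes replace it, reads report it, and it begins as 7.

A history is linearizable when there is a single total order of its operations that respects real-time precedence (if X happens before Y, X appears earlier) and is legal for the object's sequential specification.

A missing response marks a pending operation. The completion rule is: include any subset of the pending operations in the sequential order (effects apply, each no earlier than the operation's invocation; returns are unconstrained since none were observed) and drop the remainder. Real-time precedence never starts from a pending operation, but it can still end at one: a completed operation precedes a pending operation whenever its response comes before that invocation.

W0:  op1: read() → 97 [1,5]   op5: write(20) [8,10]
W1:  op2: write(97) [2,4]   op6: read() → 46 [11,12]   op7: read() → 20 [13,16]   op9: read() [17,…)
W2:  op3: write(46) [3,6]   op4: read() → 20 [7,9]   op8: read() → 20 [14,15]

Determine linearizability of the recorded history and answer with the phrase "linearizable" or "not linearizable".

not linearizable

already the first 12 events (up to op6's response at time 12) admit no linearization; the first 11 still do
12 orders of the 6 completed atomic register ops respect real time; none is legal
take op1, op2, op3, op4, op5, op6: step 1 already fails, because op1 read() → 97 cannot occur there
take op1, op2, op3, op5, op4, op6: step 1 already fails, because op1 read() → 97 cannot occur there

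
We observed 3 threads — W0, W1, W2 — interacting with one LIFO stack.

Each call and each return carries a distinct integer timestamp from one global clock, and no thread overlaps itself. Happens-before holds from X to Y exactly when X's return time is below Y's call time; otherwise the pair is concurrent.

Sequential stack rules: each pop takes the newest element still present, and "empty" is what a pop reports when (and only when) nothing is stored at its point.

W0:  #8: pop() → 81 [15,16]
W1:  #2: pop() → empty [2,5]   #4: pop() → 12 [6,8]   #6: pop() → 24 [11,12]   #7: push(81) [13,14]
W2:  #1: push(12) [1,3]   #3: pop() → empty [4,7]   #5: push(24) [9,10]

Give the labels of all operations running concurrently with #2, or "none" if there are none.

#2 spans [2,5]; an op avoiding the whole window 2..5 is ordered, any other is concurrent
#1 [1,3]: concurrent
#3 [4,7]: concurrent
#4 [6,8]: after
#5 [9,10]: after
#6 [11,12]: after
#7 [13,14]: after
#8 [15,16]: after

#1, #3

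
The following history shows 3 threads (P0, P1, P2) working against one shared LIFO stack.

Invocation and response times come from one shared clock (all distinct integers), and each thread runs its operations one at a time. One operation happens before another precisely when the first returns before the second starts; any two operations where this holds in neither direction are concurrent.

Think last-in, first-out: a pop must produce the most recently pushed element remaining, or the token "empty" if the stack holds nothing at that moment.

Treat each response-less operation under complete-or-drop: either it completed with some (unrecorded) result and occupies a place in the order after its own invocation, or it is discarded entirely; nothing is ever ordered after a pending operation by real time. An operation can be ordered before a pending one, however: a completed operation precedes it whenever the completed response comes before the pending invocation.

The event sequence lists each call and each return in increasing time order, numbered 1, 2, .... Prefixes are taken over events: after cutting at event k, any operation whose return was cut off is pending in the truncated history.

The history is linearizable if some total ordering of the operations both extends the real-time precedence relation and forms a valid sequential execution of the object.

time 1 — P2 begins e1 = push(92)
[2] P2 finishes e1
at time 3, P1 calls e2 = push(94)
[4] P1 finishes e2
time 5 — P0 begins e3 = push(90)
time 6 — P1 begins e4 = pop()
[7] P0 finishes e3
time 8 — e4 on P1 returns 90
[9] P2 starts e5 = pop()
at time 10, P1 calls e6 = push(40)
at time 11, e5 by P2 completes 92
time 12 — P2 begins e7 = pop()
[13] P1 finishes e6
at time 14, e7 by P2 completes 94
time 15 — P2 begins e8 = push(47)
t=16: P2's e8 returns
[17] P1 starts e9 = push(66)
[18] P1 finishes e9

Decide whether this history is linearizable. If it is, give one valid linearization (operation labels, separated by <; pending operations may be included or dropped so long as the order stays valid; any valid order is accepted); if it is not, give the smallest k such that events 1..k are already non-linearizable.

not linearizable — minimal violating prefix: 11 events

already the first 11 events (up to e5's response at time 11) admit no linearization; the first 10 still do
all 2 real-time-respecting orders fail — 5 completed LIFO stack operations, no legal replay
no escape via the 1 pending operation (e6): every completion choice fails
take e1, e2, e3, e4, e5 (pending dropped): step 5 already fails, because e5 pop() → 92 cannot occur there
take e1, e2, e4, e3, e5 (pending dropped): step 3 already fails, because e4 pop() → 90 cannot occur there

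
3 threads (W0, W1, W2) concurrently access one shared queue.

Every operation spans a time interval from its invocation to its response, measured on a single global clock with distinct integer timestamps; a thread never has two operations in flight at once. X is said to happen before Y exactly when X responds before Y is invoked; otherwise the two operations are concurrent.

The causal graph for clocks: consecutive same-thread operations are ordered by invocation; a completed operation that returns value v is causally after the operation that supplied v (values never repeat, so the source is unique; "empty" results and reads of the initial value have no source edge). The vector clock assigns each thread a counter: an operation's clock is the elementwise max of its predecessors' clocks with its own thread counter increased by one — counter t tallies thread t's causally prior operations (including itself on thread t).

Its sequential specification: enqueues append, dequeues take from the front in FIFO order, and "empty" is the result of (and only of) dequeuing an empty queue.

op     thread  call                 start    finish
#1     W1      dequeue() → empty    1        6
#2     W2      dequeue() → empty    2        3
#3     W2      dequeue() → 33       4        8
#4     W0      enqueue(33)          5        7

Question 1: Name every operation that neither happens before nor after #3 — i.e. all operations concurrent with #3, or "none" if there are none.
Answer: #1, #4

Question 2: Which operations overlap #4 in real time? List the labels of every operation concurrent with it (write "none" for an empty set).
Answer: #1, #3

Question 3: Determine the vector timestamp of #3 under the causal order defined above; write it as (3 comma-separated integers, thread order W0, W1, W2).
Answer: (1, 0, 2)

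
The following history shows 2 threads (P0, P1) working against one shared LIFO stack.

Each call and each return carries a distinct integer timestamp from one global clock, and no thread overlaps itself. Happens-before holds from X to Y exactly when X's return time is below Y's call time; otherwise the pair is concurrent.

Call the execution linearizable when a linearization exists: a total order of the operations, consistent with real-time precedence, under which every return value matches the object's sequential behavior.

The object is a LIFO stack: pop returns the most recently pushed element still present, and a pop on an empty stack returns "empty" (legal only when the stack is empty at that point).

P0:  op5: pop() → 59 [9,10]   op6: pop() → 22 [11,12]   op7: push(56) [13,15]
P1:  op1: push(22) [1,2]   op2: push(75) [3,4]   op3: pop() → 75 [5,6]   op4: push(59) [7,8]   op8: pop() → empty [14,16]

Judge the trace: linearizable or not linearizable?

linearizable

a witness: op1, op2, op3, op4, op5, op6, op8, op7
step 1: op1 push(22) — stack <22>
step 2: op2 push(75) — stack <22,75>
step 3: op3 pop() → 75 — stack <22>
step 4: op4 push(59) — stack <22,59>
step 5: op5 pop() → 59 — stack <22>
step 6: op6 pop() → 22 — stack <>
step 7: op8 pop() → empty — stack <>
step 8: op7 push(56) — stack <56>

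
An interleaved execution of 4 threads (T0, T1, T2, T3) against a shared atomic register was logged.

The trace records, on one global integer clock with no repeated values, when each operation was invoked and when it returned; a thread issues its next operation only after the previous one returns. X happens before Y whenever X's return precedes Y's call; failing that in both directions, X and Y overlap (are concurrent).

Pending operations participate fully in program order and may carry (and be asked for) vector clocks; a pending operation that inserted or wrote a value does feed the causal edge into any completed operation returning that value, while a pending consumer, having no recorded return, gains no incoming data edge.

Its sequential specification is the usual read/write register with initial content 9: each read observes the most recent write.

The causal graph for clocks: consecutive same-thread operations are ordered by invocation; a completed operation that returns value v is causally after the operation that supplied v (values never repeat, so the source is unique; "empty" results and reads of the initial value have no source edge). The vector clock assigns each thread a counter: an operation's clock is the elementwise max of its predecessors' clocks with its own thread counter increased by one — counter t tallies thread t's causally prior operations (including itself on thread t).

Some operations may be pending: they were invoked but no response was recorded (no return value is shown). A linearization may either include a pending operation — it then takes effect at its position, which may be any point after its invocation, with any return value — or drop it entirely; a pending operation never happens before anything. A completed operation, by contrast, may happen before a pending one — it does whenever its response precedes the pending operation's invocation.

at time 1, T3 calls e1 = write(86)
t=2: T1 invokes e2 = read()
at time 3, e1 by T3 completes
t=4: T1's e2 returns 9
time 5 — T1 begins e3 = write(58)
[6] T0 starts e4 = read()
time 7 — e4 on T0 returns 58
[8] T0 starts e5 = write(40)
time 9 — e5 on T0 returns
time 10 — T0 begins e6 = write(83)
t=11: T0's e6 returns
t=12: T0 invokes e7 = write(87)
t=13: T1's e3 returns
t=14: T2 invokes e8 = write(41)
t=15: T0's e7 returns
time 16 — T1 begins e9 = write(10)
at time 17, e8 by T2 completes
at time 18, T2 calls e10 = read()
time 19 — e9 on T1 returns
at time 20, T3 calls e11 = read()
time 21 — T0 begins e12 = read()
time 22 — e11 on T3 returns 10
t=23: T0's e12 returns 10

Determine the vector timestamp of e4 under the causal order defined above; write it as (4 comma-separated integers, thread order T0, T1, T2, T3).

invoked at 1, e1 has no predecessors; its own T3 bump gives (0, 0, 0, 1)
invoked at 14, e8 has no predecessors; its own T2 bump gives (0, 0, 1, 0)
invoked at 2, e2 has no predecessors; its own T1 bump gives (0, 1, 0, 0)
e10 (invocation 18): componentwise max over VC(e8)=(0, 0, 1, 0), +1 at T2, giving (0, 0, 2, 0)
e3 (invocation 5): componentwise max over VC(e2)=(0, 1, 0, 0), +1 at T1, giving (0, 2, 0, 0)
e9 (invocation 16): componentwise max over VC(e3)=(0, 2, 0, 0), +1 at T1, giving (0, 3, 0, 0)
e4 (invocation 6): componentwise max over VC(e3)=(0, 2, 0, 0), +1 at T0, giving (1, 2, 0, 0)
e5 (invocation 8): componentwise max over VC(e4)=(1, 2, 0, 0), +1 at T0, giving (2, 2, 0, 0)
e11 (invocation 20): componentwise max over VC(e1)=(0, 0, 0, 1), VC(e9)=(0, 3, 0, 0), +1 at T3, giving (0, 3, 0, 2)
e6 (invocation 10): componentwise max over VC(e5)=(2, 2, 0, 0), +1 at T0, giving (3, 2, 0, 0)
e7 (invocation 12): componentwise max over VC(e6)=(3, 2, 0, 0), +1 at T0, giving (4, 2, 0, 0)
e12 (invocation 21): componentwise max over VC(e7)=(4, 2, 0, 0), VC(e9)=(0, 3, 0, 0), +1 at T0, giving (5, 3, 0, 0)
target: VC(e4) = (1, 2, 0, 0)

(1, 2, 0, 0)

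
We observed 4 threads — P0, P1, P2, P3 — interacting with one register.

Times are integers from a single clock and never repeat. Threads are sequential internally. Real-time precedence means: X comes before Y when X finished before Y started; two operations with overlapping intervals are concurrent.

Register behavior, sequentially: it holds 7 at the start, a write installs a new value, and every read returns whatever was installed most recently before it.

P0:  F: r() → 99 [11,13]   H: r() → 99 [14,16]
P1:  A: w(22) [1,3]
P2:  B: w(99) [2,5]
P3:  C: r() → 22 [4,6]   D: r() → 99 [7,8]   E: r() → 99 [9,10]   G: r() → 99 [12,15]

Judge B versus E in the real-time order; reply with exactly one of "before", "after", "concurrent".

B spans [2,5], E spans [9,10]
resp(B)=5 < inv(E)=9

before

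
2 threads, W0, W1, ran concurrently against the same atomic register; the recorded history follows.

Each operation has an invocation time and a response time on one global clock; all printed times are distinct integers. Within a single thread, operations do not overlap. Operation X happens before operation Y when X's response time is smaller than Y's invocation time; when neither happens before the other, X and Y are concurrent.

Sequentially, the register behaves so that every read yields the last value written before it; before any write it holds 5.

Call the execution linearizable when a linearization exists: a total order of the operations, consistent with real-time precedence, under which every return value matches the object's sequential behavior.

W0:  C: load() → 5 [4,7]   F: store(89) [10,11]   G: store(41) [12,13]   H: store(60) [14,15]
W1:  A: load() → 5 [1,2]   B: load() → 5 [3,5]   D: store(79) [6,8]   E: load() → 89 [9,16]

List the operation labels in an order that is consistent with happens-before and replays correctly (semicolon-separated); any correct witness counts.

1. A load() → 5, leaving value 5
2. B load() → 5, leaving value 5
3. C load() → 5, leaving value 5
4. D store(79), leaving value 79
5. F store(89), leaving value 89
6. E load() → 89, leaving value 89
7. G store(41), leaving value 41
8. H store(60), leaving value 60

A; B; C; D; F; E; G; H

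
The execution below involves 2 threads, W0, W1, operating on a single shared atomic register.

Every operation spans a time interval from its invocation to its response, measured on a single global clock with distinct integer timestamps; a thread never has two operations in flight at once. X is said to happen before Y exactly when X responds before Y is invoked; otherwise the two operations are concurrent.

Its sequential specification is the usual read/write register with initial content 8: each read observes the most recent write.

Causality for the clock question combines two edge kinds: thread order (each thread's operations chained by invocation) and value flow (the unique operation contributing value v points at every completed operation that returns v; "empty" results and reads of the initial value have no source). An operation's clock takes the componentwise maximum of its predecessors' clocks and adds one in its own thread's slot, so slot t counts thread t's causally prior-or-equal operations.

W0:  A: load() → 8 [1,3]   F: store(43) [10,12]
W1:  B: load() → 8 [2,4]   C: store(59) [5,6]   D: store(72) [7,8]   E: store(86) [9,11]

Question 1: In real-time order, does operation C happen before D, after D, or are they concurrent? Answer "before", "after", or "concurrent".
Answer: before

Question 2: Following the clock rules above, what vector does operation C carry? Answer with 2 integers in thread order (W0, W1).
Answer: (0, 2)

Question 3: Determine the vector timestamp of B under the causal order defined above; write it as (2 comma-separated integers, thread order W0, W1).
Answer: (0, 1)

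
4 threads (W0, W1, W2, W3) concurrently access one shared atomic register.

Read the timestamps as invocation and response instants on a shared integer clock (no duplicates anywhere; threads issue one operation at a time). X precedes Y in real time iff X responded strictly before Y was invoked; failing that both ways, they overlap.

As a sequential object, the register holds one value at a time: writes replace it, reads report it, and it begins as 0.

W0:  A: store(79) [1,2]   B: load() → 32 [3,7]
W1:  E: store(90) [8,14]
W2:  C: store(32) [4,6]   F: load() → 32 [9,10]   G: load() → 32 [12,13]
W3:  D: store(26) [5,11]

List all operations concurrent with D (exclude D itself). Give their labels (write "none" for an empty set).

D spans [5,11]: anything still running between times 5 and 11 counts as concurrent
A [1,2]: before
B [3,7]: concurrent
C [4,6]: concurrent
E [8,14]: concurrent
F [9,10]: concurrent
G [12,13]: after

B, C, E, F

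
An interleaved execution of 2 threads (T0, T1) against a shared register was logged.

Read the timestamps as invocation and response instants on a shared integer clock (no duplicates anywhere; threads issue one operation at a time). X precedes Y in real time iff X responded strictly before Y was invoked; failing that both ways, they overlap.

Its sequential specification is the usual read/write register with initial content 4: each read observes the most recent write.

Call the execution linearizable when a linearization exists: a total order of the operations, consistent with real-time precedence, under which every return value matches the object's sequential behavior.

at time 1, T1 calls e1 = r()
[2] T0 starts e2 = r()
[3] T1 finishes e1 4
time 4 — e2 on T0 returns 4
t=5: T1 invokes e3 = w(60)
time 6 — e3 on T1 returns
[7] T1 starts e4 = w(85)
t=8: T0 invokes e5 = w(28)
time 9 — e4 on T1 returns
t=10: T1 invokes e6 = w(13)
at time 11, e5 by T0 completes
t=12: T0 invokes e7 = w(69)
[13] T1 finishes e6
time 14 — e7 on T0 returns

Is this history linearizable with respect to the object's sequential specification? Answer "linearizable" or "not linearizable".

a witness: e1, e2, e3, e4, e5, e6, e7
after step 1 (e1 r() → 4): value 4
after step 2 (e2 r() → 4): value 4
after step 3 (e3 w(60)): value 60
after step 4 (e4 w(85)): value 85
after step 5 (e5 w(28)): value 28
after step 6 (e6 w(13)): value 13
after step 7 (e7 w(69)): value 69

linearizable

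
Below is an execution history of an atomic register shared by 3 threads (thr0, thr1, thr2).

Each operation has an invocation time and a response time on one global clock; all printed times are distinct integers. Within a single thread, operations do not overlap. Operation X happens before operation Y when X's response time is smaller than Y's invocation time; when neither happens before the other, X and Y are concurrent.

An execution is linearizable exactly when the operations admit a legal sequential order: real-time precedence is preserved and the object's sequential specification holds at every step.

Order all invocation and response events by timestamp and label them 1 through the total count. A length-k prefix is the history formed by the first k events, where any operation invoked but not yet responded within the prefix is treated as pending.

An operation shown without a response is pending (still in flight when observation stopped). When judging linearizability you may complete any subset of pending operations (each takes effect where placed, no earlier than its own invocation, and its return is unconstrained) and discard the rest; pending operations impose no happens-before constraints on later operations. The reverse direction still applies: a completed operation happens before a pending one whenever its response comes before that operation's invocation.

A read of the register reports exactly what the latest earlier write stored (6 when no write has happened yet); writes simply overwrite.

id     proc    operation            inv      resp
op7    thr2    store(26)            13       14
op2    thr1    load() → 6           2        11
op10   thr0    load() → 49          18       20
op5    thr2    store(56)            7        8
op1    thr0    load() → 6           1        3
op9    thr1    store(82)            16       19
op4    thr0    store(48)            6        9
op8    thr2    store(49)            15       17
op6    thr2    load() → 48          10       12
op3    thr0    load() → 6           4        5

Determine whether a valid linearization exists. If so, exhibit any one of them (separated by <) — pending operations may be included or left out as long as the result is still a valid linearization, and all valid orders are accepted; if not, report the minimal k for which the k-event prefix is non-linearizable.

linearizable — witness: op1 < op2 < op3 < op5 < op4 < op6 < op7 < op8 < op10 < op9

1. op1 load() → 6, leaving value 6
2. op2 load() → 6, leaving value 6
3. op3 load() → 6, leaving value 6
4. op5 store(56), leaving value 56
5. op4 store(48), leaving value 48
6. op6 load() → 48, leaving value 48
7. op7 store(26), leaving value 26
8. op8 store(49), leaving value 49
9. op10 load() → 49, leaving value 49
10. op9 store(82), leaving value 82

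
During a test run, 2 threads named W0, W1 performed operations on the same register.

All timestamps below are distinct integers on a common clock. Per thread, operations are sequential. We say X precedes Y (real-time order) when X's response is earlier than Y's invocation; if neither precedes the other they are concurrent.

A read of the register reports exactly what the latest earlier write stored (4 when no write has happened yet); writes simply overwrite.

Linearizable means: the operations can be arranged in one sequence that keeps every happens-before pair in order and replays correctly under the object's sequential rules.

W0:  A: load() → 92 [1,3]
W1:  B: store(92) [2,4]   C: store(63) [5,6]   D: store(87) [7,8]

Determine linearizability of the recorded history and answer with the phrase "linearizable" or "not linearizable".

one valid linearization: B, A, C, D
step 1: B store(92) — value 92
step 2: A load() → 92 — value 92
step 3: C store(63) — value 63
step 4: D store(87) — value 87

linearizable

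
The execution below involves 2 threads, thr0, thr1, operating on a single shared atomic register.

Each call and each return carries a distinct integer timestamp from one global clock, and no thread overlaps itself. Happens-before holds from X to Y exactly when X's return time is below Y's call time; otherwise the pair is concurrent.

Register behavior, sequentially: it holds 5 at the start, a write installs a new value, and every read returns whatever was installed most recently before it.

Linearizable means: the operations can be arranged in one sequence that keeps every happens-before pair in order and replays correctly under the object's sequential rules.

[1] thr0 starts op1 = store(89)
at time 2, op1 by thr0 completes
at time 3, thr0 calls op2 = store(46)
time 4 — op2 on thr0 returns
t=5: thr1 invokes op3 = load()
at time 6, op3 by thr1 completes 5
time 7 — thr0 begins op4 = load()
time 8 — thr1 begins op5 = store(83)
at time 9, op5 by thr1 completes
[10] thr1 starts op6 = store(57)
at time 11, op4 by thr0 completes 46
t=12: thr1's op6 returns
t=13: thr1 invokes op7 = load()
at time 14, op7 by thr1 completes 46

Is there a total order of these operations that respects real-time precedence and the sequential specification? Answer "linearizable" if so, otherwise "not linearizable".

not linearizable

already the first 6 events (up to op3's response at time 6) admit no linearization; the first 5 still do
the completed operations (3 total) allow one real-time order; the atomic register replay rejects it
one such order, op1, op2, op3, breaks at step 3 where op3 load() → 5 is illegal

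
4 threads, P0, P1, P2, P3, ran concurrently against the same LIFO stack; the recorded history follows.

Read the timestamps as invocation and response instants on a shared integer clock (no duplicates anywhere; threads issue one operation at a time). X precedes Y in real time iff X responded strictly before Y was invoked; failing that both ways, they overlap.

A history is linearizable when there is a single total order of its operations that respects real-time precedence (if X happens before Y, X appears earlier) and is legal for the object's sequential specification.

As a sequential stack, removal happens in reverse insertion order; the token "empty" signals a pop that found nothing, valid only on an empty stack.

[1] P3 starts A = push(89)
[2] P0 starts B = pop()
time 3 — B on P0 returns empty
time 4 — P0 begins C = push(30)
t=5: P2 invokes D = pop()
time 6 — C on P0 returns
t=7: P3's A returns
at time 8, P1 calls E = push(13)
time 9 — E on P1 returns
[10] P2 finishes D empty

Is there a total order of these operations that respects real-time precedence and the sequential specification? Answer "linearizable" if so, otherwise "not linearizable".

linearizable

one valid linearization: B, D, A, C, E
after step 1 (B pop() → empty): stack <>
after step 2 (D pop() → empty): stack <>
after step 3 (A push(89)): stack <89>
after step 4 (C push(30)): stack <89,30>
after step 5 (E push(13)): stack <89,30,13>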